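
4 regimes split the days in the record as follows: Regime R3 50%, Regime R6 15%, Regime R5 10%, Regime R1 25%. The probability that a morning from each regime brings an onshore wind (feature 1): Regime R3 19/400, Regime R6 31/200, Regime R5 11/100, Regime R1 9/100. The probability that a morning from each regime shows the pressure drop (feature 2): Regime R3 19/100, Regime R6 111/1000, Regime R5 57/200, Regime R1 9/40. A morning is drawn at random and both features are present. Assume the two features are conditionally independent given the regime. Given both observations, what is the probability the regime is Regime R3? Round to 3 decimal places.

0.295

Compute prior × likelihood for every hypothesis:
  Regime R3: 0.5 × 0.0475 × 0.19 = 0.0045125
  Regime R6: 0.15 × 0.155 × 0.111 = 0.00258075
  Regime R5: 0.1 × 0.11 × 0.285 = 0.003135
  Regime R1: 0.25 × 0.09 × 0.225 = 0.0050625
Total = 0.01529075.
P(Regime R3 | evidence) = 0.0045125 / 0.01529075 ≈ 0.295.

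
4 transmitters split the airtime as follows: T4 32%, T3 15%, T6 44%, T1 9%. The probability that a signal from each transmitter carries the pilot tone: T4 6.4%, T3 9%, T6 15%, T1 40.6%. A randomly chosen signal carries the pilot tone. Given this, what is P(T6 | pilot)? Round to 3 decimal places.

Compute prior × likelihood for every hypothesis:
  T4: 0.32 × 0.064 = 0.02048
  T3: 0.15 × 0.09 = 0.0135
  T6: 0.44 × 0.15 = 0.066
  T1: 0.09 × 0.406 = 0.03654
Sum = 0.13652.
P(T6 | evidence) = 0.066 / 0.13652 ≈ 0.483.

0.483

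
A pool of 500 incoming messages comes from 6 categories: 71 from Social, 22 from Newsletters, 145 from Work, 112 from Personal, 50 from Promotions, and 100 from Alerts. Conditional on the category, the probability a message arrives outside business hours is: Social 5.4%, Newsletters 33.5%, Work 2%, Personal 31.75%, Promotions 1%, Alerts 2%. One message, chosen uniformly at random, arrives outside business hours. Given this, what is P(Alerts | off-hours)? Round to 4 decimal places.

Compute prior × likelihood for every hypothesis:
  Social: 0.142 × 0.054 = 0.007668
  Newsletters: 0.044 × 0.335 = 0.01474
  Work: 0.29 × 0.02 = 0.0058
  Personal: 0.224 × 0.3175 = 0.07112
  Promotions: 0.1 × 0.01 = 0.001
  Alerts: 0.2 × 0.02 = 0.004
Total = 0.104328.
P(Alerts | evidence) = 0.004 / 0.104328 ≈ 0.0383.

0.0383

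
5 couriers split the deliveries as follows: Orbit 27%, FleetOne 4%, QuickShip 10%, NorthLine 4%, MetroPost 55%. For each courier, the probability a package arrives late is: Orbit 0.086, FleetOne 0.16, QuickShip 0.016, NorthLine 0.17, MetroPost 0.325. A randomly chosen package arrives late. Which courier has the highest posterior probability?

MetroPost

Compute prior × likelihood for every hypothesis:
  Orbit: 0.27 × 0.086 = 0.02322
  FleetOne: 0.04 × 0.16 = 0.0064
  QuickShip: 0.1 × 0.016 = 0.0016
  NorthLine: 0.04 × 0.17 = 0.0068
  MetroPost: 0.55 × 0.325 = 0.17875
Normalizing constant = 0.21677.
Largest term belongs to MetroPost, so MetroPost is most probable.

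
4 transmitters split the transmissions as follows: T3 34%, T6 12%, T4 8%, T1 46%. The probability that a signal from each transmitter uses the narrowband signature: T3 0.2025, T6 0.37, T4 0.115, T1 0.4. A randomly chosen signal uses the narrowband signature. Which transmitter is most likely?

T1

Prior × likelihood for each hypothesis:
  T3: 0.34 × 0.2025 = 0.06885
  T6: 0.12 × 0.37 = 0.0444
  T4: 0.08 × 0.115 = 0.0092
  T1: 0.46 × 0.4 = 0.184
Total = 0.30645.
Largest term belongs to T1, so T1 is most probable.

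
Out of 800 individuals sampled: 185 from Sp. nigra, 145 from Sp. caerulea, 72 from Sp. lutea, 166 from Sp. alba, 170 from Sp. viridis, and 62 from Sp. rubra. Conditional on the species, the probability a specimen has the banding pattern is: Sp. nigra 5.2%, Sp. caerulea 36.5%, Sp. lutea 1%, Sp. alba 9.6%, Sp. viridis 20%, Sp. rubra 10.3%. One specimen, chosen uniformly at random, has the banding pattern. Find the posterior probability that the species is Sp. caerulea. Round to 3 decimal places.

Prior × likelihood for each hypothesis:
  Sp. nigra: 0.23125 × 0.052 = 0.012025
  Sp. caerulea: 0.18125 × 0.365 = 0.06615625
  Sp. lutea: 0.09 × 0.01 = 0.0009
  Sp. alba: 0.2075 × 0.096 = 0.01992
  Sp. viridis: 0.2125 × 0.2 = 0.0425
  Sp. rubra: 0.0775 × 0.103 = 0.0079825
Normalizing constant = 0.14948375.
P(Sp. caerulea | evidence) = 0.06615625 / 0.14948375 ≈ 0.443.

0.443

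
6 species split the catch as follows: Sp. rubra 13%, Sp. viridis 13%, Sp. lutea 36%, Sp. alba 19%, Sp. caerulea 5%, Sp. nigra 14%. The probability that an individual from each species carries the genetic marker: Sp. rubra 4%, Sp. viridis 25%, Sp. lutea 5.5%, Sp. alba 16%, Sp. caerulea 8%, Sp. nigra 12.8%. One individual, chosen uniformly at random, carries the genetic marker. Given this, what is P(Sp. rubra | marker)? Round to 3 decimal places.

0.047

Unnormalized posteriors (prior × likelihood):
  Sp. rubra: 0.13 × 0.04 = 0.0052
  Sp. viridis: 0.13 × 0.25 = 0.0325
  Sp. lutea: 0.36 × 0.055 = 0.0198
  Sp. alba: 0.19 × 0.16 = 0.0304
  Sp. caerulea: 0.05 × 0.08 = 0.004
  Sp. nigra: 0.14 × 0.128 = 0.01792
Total = 0.10982.
P(Sp. rubra | evidence) = 0.0052 / 0.10982 ≈ 0.047.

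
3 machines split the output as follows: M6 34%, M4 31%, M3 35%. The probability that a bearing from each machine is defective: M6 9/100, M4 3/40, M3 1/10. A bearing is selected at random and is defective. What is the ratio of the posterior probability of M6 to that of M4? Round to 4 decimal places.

1.3161

Prior × likelihood for each hypothesis:
  M6: 0.34 × 0.09 = 0.0306
  M4: 0.31 × 0.075 = 0.02325
  M3: 0.35 × 0.1 = 0.035
Total = 0.08885.
The ratio is 0.0306 / 0.02325 (the normalizer cancels) = 1.3161.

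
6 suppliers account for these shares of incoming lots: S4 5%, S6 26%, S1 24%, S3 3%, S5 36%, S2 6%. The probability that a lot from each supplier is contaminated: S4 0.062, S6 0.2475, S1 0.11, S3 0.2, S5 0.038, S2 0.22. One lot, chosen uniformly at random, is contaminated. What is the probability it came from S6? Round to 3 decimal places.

0.508

Unnormalized posteriors (prior × likelihood):
  S4: 0.05 × 0.062 = 0.0031
  S6: 0.26 × 0.2475 = 0.06435
  S1: 0.24 × 0.11 = 0.0264
  S3: 0.03 × 0.2 = 0.006
  S5: 0.36 × 0.038 = 0.01368
  S2: 0.06 × 0.22 = 0.0132
Sum = 0.12673.
P(S6 | evidence) = 0.06435 / 0.12673 ≈ 0.508.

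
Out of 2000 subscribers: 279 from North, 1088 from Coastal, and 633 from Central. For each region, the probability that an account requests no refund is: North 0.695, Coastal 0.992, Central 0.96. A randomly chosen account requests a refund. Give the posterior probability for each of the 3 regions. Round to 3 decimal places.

North 0.714, Coastal 0.073, Central 0.213

Taking complements, P(refund | each) = North 0.305, Coastal 0.008, Central 0.04.
Unnormalized posteriors (prior × likelihood):
  North: 0.1395 × 0.305 = 0.0425475
  Coastal: 0.544 × 0.008 = 0.004352
  Central: 0.3165 × 0.04 = 0.01266
Total = 0.0595595.
P(North | refund) = 0.0425475/0.0595595 ≈ 0.714
P(Coastal | refund) = 0.004352/0.0595595 ≈ 0.073
P(Central | refund) = 0.01266/0.0595595 ≈ 0.213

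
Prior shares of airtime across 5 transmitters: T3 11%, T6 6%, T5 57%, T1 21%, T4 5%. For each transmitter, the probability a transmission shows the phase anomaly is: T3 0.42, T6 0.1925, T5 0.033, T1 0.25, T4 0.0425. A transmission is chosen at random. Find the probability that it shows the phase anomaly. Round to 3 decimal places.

Unnormalized posteriors (prior × likelihood):
  T3: 0.11 × 0.42 = 0.0462
  T6: 0.06 × 0.1925 = 0.01155
  T5: 0.57 × 0.033 = 0.01881
  T1: 0.21 × 0.25 = 0.0525
  T4: 0.05 × 0.0425 = 0.002125
P(anomaly) = 0.0462 + 0.01155 + 0.01881 + 0.0525 + 0.002125 = 0.131185 → 0.131.

0.131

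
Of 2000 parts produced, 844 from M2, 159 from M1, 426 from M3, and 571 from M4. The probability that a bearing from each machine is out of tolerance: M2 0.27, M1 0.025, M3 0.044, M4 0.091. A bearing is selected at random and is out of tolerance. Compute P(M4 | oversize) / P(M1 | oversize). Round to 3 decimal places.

Compute prior × likelihood for every hypothesis:
  M2: 0.422 × 0.27 = 0.11394
  M1: 0.0795 × 0.025 = 0.0019875
  M3: 0.213 × 0.044 = 0.009372
  M4: 0.2855 × 0.091 = 0.0259805
Normalizing constant = 0.15128.
The ratio is 0.0259805 / 0.0019875 (the normalizer cancels) = 13.072.

13.072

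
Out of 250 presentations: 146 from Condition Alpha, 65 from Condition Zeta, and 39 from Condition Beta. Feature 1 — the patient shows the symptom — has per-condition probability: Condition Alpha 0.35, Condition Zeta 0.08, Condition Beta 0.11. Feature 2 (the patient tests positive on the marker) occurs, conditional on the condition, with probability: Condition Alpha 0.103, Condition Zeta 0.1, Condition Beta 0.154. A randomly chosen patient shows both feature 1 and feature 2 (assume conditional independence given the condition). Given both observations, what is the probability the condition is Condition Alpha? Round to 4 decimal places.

0.8168

Compute prior × likelihood for every hypothesis:
  Condition Alpha: 0.584 × 0.35 × 0.103 = 0.0210532
  Condition Zeta: 0.26 × 0.08 × 0.1 = 0.00208
  Condition Beta: 0.156 × 0.11 × 0.154 = 0.00264264
Sum = 0.02577584.
P(Condition Alpha | evidence) = 0.0210532 / 0.02577584 ≈ 0.8168.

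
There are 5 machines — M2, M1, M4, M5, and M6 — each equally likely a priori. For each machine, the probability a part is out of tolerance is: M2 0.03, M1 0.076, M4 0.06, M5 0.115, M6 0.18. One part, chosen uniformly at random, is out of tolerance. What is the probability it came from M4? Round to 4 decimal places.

0.1302

With a uniform prior (1/5 each), posterior ∝ likelihood:
  M2: 0.03
  M1: 0.076
  M4: 0.06
  M5: 0.115
  M6: 0.18
Sum = 0.461.
P(M4 | evidence) = 0.06 / 0.461 ≈ 0.1302.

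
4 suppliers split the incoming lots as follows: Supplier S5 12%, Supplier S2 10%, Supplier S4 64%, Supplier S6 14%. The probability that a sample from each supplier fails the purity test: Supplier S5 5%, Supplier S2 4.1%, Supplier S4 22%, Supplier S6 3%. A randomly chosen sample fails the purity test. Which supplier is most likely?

Compute prior × likelihood for every hypothesis:
  Supplier S5: 0.12 × 0.05 = 0.006
  Supplier S2: 0.1 × 0.041 = 0.0041
  Supplier S4: 0.64 × 0.22 = 0.1408
  Supplier S6: 0.14 × 0.03 = 0.0042
Sum = 0.1551.
Largest term belongs to Supplier S4, so Supplier S4 is most probable.

Supplier S4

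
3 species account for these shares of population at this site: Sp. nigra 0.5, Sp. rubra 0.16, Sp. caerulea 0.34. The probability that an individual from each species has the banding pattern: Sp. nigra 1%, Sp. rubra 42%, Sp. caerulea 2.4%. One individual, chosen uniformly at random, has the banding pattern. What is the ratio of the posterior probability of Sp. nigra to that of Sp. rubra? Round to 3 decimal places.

0.074

Prior × likelihood for each hypothesis:
  Sp. nigra: 0.5 × 0.01 = 0.005
  Sp. rubra: 0.16 × 0.42 = 0.0672
  Sp. caerulea: 0.34 × 0.024 = 0.00816
Sum = 0.08036.
The ratio is 0.005 / 0.0672 (the normalizer cancels) = 0.074.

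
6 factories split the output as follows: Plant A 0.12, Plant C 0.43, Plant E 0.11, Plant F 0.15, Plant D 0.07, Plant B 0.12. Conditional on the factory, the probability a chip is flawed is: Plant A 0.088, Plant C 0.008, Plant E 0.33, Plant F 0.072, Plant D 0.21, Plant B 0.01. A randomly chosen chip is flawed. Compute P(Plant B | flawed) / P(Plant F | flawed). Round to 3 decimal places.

Unnormalized posteriors (prior × likelihood):
  Plant A: 0.12 × 0.088 = 0.01056
  Plant C: 0.43 × 0.008 = 0.00344
  Plant E: 0.11 × 0.33 = 0.0363
  Plant F: 0.15 × 0.072 = 0.0108
  Plant D: 0.07 × 0.21 = 0.0147
  Plant B: 0.12 × 0.01 = 0.0012
Sum = 0.077.
The ratio is 0.0012 / 0.0108 (the normalizer cancels) = 0.111.

0.111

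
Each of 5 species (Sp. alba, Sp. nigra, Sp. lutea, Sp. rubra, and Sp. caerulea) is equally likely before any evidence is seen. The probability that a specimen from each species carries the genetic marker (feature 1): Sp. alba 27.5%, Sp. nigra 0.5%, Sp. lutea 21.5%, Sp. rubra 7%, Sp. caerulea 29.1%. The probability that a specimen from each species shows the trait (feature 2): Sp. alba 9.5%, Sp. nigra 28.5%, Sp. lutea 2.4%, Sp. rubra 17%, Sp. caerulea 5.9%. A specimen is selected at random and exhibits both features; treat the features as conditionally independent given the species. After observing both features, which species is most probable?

With a uniform prior (1/5 each), posterior ∝ likelihood:
  Sp. alba: 0.275 × 0.095 = 0.026125
  Sp. nigra: 0.005 × 0.285 = 0.001425
  Sp. lutea: 0.215 × 0.024 = 0.00516
  Sp. rubra: 0.07 × 0.17 = 0.0119
  Sp. caerulea: 0.291 × 0.059 = 0.017169
Sum = 0.061779.
Largest term belongs to Sp. alba, so Sp. alba is most probable.

Sp. alba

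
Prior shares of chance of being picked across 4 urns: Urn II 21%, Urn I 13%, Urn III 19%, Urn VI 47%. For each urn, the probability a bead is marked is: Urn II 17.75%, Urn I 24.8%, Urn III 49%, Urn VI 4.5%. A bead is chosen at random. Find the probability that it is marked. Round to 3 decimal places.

0.184

Compute prior × likelihood for every hypothesis:
  Urn II: 0.21 × 0.1775 = 0.037275
  Urn I: 0.13 × 0.248 = 0.03224
  Urn III: 0.19 × 0.49 = 0.0931
  Urn VI: 0.47 × 0.045 = 0.02115
P(marked) = 0.037275 + 0.03224 + 0.0931 + 0.02115 = 0.183765 → 0.184.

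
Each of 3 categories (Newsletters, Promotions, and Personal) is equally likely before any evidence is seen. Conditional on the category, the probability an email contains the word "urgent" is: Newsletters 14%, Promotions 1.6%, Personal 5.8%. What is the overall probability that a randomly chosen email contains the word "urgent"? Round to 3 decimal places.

0.071

With a uniform prior (1/3 each), posterior ∝ likelihood:
  Newsletters: 0.14
  Promotions: 0.016
  Personal: 0.058
P(urgent-flag) = (1/3) × (0.14 + 0.016 + 0.058) = 0.214/3 ≈ 0.071.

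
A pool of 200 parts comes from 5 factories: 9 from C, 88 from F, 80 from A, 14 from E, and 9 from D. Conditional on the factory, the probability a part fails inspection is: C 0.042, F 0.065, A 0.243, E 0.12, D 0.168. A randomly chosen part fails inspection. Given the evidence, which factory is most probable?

A

Compute prior × likelihood for every hypothesis:
  C: 0.045 × 0.042 = 0.00189
  F: 0.44 × 0.065 = 0.0286
  A: 0.4 × 0.243 = 0.0972
  E: 0.07 × 0.12 = 0.0084
  D: 0.045 × 0.168 = 0.00756
Sum = 0.14365.
Largest term belongs to A, so A is most probable.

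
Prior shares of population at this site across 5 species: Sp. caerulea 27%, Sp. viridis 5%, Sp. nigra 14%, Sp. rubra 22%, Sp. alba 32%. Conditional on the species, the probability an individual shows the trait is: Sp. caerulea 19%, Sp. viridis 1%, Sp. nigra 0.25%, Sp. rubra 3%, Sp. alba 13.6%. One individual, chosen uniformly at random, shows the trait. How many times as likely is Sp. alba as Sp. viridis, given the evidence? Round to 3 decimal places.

By Bayes' rule, posterior ∝ prior × likelihood:
  Sp. caerulea: 0.27 × 0.19 = 0.0513
  Sp. viridis: 0.05 × 0.01 = 0.0005
  Sp. nigra: 0.14 × 0.0025 = 0.00035
  Sp. rubra: 0.22 × 0.03 = 0.0066
  Sp. alba: 0.32 × 0.136 = 0.04352
Normalizing constant = 0.10227.
The ratio is 0.04352 / 0.0005 (the normalizer cancels) = 87.040.

87.040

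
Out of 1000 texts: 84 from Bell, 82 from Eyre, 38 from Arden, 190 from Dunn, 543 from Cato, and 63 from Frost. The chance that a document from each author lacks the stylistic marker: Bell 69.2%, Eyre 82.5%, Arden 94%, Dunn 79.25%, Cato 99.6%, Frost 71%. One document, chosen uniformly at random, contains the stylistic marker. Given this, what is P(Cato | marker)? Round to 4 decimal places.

0.0212

Taking complements, P(marker | each) = Bell 0.308, Eyre 0.175, Arden 0.06, Dunn 0.2075, Cato 0.004, Frost 0.29.
Compute prior × likelihood for every hypothesis:
  Bell: 0.084 × 0.308 = 0.025872
  Eyre: 0.082 × 0.175 = 0.01435
  Arden: 0.038 × 0.06 = 0.00228
  Dunn: 0.19 × 0.2075 = 0.039425
  Cato: 0.543 × 0.004 = 0.002172
  Frost: 0.063 × 0.29 = 0.01827
Normalizing constant = 0.102369.
P(Cato | evidence) = 0.002172 / 0.102369 ≈ 0.0212.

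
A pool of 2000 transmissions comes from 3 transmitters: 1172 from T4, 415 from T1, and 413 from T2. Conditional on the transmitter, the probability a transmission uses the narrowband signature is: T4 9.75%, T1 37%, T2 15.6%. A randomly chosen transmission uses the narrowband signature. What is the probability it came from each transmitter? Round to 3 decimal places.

By Bayes' rule, posterior ∝ prior × likelihood:
  T4: 0.586 × 0.0975 = 0.057135
  T1: 0.2075 × 0.37 = 0.076775
  T2: 0.2065 × 0.156 = 0.032214
Total = 0.166124.
P(T4 | narrowband) = 0.057135/0.166124 ≈ 0.344
P(T1 | narrowband) = 0.076775/0.166124 ≈ 0.462
P(T2 | narrowband) = 0.032214/0.166124 ≈ 0.194

T4 0.344, T1 0.462, T2 0.194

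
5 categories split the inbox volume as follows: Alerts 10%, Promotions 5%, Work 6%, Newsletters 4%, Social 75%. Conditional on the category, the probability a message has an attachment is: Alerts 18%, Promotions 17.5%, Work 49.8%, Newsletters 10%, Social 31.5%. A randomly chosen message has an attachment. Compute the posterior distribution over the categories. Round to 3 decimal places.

By Bayes' rule, posterior ∝ prior × likelihood:
  Alerts: 0.1 × 0.18 = 0.018
  Promotions: 0.05 × 0.175 = 0.00875
  Work: 0.06 × 0.498 = 0.02988
  Newsletters: 0.04 × 0.1 = 0.004
  Social: 0.75 × 0.315 = 0.23625
Sum = 0.29688.
P(Alerts | attachment) = 0.018/0.29688 ≈ 0.061
P(Promotions | attachment) = 0.00875/0.29688 ≈ 0.029
P(Work | attachment) = 0.02988/0.29688 ≈ 0.101
P(Newsletters | attachment) = 0.004/0.29688 ≈ 0.013
P(Social | attachment) = 0.23625/0.29688 ≈ 0.796
(Check: 0.061+0.029+0.101+0.013+0.796 = 1.000.)

Alerts 0.061, Promotions 0.029, Work 0.101, Newsletters 0.013, Social 0.796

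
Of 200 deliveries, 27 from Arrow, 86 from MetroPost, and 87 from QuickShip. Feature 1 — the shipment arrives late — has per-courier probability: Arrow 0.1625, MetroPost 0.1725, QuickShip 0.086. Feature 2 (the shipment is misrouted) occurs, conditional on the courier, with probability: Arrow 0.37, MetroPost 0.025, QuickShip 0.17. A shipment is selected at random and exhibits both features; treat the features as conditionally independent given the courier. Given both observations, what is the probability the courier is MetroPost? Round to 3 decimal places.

0.114

By Bayes' rule, posterior ∝ prior × likelihood:
  Arrow: 0.135 × 0.1625 × 0.37 = 0.008116875
  MetroPost: 0.43 × 0.1725 × 0.025 = 0.001854375
  QuickShip: 0.435 × 0.086 × 0.17 = 0.0063597
Total = 0.01633095.
P(MetroPost | evidence) = 0.001854375 / 0.01633095 ≈ 0.114.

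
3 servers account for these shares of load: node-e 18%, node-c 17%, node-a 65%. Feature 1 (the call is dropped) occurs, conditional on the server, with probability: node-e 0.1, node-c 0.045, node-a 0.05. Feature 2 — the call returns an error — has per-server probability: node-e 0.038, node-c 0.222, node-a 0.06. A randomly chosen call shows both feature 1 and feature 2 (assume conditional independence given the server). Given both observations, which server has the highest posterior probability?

Prior × likelihood for each hypothesis:
  node-e: 0.18 × 0.1 × 0.038 = 0.000684
  node-c: 0.17 × 0.045 × 0.222 = 0.0016983
  node-a: 0.65 × 0.05 × 0.06 = 0.00195
Total = 0.0043323.
Largest term belongs to node-a, so node-a is most probable.

node-a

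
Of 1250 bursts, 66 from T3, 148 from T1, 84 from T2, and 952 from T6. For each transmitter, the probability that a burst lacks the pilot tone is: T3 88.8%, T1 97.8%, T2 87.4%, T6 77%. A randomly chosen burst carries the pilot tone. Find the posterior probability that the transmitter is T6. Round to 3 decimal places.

0.912

Taking complements, P(pilot | each) = T3 0.112, T1 0.022, T2 0.126, T6 0.23.
By Bayes' rule, posterior ∝ prior × likelihood:
  T3: 0.0528 × 0.112 = 0.0059136
  T1: 0.1184 × 0.022 = 0.0026048
  T2: 0.0672 × 0.126 = 0.0084672
  T6: 0.7616 × 0.23 = 0.175168
Sum = 0.1921536.
P(T6 | evidence) = 0.175168 / 0.1921536 ≈ 0.912.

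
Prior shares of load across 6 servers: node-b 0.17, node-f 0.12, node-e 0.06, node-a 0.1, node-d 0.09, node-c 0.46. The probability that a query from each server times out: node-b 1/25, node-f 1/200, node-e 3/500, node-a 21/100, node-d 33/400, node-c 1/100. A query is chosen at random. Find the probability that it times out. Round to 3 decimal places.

Prior × likelihood for each hypothesis:
  node-b: 0.17 × 0.04 = 0.0068
  node-f: 0.12 × 0.005 = 0.0006
  node-e: 0.06 × 0.006 = 0.00036
  node-a: 0.1 × 0.21 = 0.021
  node-d: 0.09 × 0.0825 = 0.007425
  node-c: 0.46 × 0.01 = 0.0046
P(timeout) = 0.0068 + 0.0006 + 0.00036 + 0.021 + 0.007425 + 0.0046 = 0.040785 → 0.041.

0.041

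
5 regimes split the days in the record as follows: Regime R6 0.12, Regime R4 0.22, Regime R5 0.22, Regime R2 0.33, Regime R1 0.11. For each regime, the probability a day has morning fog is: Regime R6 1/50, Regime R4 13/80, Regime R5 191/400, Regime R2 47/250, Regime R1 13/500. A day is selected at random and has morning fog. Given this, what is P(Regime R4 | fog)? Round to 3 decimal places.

Compute prior × likelihood for every hypothesis:
  Regime R6: 0.12 × 0.02 = 0.0024
  Regime R4: 0.22 × 0.1625 = 0.03575
  Regime R5: 0.22 × 0.4775 = 0.10505
  Regime R2: 0.33 × 0.188 = 0.06204
  Regime R1: 0.11 × 0.026 = 0.00286
Total = 0.2081.
P(Regime R4 | evidence) = 0.03575 / 0.2081 ≈ 0.172.

0.172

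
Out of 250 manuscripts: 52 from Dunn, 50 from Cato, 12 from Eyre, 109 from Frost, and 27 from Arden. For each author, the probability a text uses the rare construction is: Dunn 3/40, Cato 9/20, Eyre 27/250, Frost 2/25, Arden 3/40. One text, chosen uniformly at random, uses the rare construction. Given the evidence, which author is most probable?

Cato

Prior × likelihood for each hypothesis:
  Dunn: 0.208 × 0.075 = 0.0156
  Cato: 0.2 × 0.45 = 0.09
  Eyre: 0.048 × 0.108 = 0.005184
  Frost: 0.436 × 0.08 = 0.03488
  Arden: 0.108 × 0.075 = 0.0081
Total = 0.153764.
Largest term belongs to Cato, so Cato is most probable.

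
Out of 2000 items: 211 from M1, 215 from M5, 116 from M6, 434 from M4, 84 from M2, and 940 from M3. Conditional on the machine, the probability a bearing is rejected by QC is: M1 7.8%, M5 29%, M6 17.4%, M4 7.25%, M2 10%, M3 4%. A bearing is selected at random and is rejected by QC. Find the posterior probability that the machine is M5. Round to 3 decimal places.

0.353

By Bayes' rule, posterior ∝ prior × likelihood:
  M1: 0.1055 × 0.078 = 0.008229
  M5: 0.1075 × 0.29 = 0.031175
  M6: 0.058 × 0.174 = 0.010092
  M4: 0.217 × 0.0725 = 0.0157325
  M2: 0.042 × 0.1 = 0.0042
  M3: 0.47 × 0.04 = 0.0188
Total = 0.0882285.
P(M5 | evidence) = 0.031175 / 0.0882285 ≈ 0.353.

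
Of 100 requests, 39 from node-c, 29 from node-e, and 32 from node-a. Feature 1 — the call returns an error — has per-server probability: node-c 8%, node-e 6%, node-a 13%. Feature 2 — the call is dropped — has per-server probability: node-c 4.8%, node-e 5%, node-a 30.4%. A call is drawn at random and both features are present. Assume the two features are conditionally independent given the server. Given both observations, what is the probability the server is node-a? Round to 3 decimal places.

0.842

By Bayes' rule, posterior ∝ prior × likelihood:
  node-c: 0.39 × 0.08 × 0.048 = 0.0014976
  node-e: 0.29 × 0.06 × 0.05 = 0.00087
  node-a: 0.32 × 0.13 × 0.304 = 0.0126464
Sum = 0.015014.
P(node-a | evidence) = 0.0126464 / 0.015014 ≈ 0.842.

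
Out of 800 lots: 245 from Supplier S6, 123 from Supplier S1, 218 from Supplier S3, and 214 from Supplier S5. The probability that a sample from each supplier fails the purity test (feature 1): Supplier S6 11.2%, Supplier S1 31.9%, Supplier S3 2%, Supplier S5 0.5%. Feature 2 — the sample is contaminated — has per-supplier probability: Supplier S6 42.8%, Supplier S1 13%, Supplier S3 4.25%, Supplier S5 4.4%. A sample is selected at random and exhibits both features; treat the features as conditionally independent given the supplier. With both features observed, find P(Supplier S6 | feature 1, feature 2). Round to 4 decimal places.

0.6877

Prior × likelihood for each hypothesis:
  Supplier S6: 0.30625 × 0.112 × 0.428 = 0.0146804
  Supplier S1: 0.15375 × 0.319 × 0.13 = 0.0063760125
  Supplier S3: 0.2725 × 0.02 × 0.0425 = 0.000231625
  Supplier S5: 0.2675 × 0.005 × 0.044 = 0.00005885
Sum = 0.0213468875.
P(Supplier S6 | evidence) = 0.0146804 / 0.0213468875 ≈ 0.6877.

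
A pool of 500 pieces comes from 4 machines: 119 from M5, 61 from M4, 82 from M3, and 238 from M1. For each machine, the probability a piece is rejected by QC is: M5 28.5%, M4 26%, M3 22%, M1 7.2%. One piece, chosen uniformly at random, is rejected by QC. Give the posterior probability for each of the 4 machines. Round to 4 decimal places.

M5 0.3992, M4 0.1867, M3 0.2124, M1 0.2017

By Bayes' rule, posterior ∝ prior × likelihood:
  M5: 0.238 × 0.285 = 0.06783
  M4: 0.122 × 0.26 = 0.03172
  M3: 0.164 × 0.22 = 0.03608
  M1: 0.476 × 0.072 = 0.034272
Normalizing constant = 0.169902.
P(M5 | rejected) = 0.06783/0.169902 ≈ 0.3992
P(M4 | rejected) = 0.03172/0.169902 ≈ 0.1867
P(M3 | rejected) = 0.03608/0.169902 ≈ 0.2124
P(M1 | rejected) = 0.034272/0.169902 ≈ 0.2017
(Check: 0.3992+0.1867+0.2124+0.2017 = 1.0000.)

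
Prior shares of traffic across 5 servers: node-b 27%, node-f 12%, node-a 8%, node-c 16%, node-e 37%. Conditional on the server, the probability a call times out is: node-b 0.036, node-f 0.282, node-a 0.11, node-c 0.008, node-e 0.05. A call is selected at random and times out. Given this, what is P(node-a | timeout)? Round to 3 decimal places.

Prior × likelihood for each hypothesis:
  node-b: 0.27 × 0.036 = 0.00972
  node-f: 0.12 × 0.282 = 0.03384
  node-a: 0.08 × 0.11 = 0.0088
  node-c: 0.16 × 0.008 = 0.00128
  node-e: 0.37 × 0.05 = 0.0185
Total = 0.07214.
P(node-a | evidence) = 0.0088 / 0.07214 ≈ 0.122.

0.122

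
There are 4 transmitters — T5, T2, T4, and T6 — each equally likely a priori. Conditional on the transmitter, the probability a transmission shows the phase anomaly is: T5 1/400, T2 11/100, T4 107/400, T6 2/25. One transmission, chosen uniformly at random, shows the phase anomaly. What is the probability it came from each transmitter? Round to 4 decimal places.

T5 0.0054, T2 0.2391, T4 0.5815, T6 0.1739

Since the prior is uniform, the posterior is proportional to the likelihood:
  T5: 0.0025
  T2: 0.11
  T4: 0.2675
  T6: 0.08
Total = 0.46.
P(T5 | anomaly) = 0.0025/0.46 ≈ 0.0054
P(T2 | anomaly) = 0.11/0.46 ≈ 0.2391
P(T4 | anomaly) = 0.2675/0.46 ≈ 0.5815
P(T6 | anomaly) = 0.08/0.46 ≈ 0.1739
(Check: 0.0054+0.2391+0.5815+0.1739 = 0.9999.)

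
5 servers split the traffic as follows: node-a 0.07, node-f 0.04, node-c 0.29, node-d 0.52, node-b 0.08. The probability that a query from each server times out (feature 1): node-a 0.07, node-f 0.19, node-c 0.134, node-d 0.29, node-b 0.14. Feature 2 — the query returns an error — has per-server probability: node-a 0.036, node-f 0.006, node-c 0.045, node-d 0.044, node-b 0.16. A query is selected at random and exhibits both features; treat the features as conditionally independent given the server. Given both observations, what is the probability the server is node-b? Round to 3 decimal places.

0.172

Unnormalized posteriors (prior × likelihood):
  node-a: 0.07 × 0.07 × 0.036 = 0.0001764
  node-f: 0.04 × 0.19 × 0.006 = 0.0000456
  node-c: 0.29 × 0.134 × 0.045 = 0.0017487
  node-d: 0.52 × 0.29 × 0.044 = 0.0066352
  node-b: 0.08 × 0.14 × 0.16 = 0.001792
Total = 0.0103979.
P(node-b | evidence) = 0.001792 / 0.0103979 ≈ 0.172.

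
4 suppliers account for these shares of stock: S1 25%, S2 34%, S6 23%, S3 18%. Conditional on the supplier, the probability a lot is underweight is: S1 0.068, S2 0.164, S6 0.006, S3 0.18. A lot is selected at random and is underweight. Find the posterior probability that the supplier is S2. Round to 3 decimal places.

Compute prior × likelihood for every hypothesis:
  S1: 0.25 × 0.068 = 0.017
  S2: 0.34 × 0.164 = 0.05576
  S6: 0.23 × 0.006 = 0.00138
  S3: 0.18 × 0.18 = 0.0324
Total = 0.10654.
P(S2 | evidence) = 0.05576 / 0.10654 ≈ 0.523.

0.523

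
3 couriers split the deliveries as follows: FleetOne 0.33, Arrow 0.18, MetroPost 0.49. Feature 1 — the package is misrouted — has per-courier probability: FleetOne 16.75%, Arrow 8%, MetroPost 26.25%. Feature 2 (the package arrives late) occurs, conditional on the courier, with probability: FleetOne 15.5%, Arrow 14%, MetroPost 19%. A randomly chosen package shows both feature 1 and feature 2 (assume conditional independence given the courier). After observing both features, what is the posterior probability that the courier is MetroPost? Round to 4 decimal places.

0.6978

Compute prior × likelihood for every hypothesis:
  FleetOne: 0.33 × 0.1675 × 0.155 = 0.008567625
  Arrow: 0.18 × 0.08 × 0.14 = 0.002016
  MetroPost: 0.49 × 0.2625 × 0.19 = 0.02443875
Sum = 0.035022375.
P(MetroPost | evidence) = 0.02443875 / 0.035022375 ≈ 0.6978.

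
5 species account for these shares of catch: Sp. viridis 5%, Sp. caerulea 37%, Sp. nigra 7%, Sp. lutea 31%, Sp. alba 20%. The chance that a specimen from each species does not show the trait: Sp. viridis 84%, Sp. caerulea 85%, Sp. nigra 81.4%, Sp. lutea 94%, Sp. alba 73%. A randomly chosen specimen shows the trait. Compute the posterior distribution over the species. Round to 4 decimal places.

Taking complements, P(trait | each) = Sp. viridis 0.16, Sp. caerulea 0.15, Sp. nigra 0.186, Sp. lutea 0.06, Sp. alba 0.27.
Compute prior × likelihood for every hypothesis:
  Sp. viridis: 0.05 × 0.16 = 0.008
  Sp. caerulea: 0.37 × 0.15 = 0.0555
  Sp. nigra: 0.07 × 0.186 = 0.01302
  Sp. lutea: 0.31 × 0.06 = 0.0186
  Sp. alba: 0.2 × 0.27 = 0.054
Total = 0.14912.
P(Sp. viridis | trait) = 0.008/0.14912 ≈ 0.0536
P(Sp. caerulea | trait) = 0.0555/0.14912 ≈ 0.3722
P(Sp. nigra | trait) = 0.01302/0.14912 ≈ 0.0873
P(Sp. lutea | trait) = 0.0186/0.14912 ≈ 0.1247
P(Sp. alba | trait) = 0.054/0.14912 ≈ 0.3621

Sp. viridis 0.0536, Sp. caerulea 0.3722, Sp. nigra 0.0873, Sp. lutea 0.1247, Sp. alba 0.3621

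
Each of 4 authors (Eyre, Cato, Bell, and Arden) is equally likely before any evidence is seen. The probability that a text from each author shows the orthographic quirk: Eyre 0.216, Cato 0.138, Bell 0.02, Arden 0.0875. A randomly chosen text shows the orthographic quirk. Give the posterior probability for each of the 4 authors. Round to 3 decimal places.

Eyre 0.468, Cato 0.299, Bell 0.043, Arden 0.190

With a uniform prior (1/4 each), posterior ∝ likelihood:
  Eyre: 0.216
  Cato: 0.138
  Bell: 0.02
  Arden: 0.0875
Normalizing constant = 0.4615.
P(Eyre | quirk) = 0.216/0.4615 ≈ 0.468
P(Cato | quirk) = 0.138/0.4615 ≈ 0.299
P(Bell | quirk) = 0.02/0.4615 ≈ 0.043
P(Arden | quirk) = 0.0875/0.4615 ≈ 0.190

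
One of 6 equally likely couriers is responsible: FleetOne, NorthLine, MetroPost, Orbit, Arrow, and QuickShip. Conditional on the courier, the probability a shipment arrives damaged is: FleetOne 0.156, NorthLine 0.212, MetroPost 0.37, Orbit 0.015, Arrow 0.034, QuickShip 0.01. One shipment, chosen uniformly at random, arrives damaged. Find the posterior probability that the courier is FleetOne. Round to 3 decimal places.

With a uniform prior (1/6 each), posterior ∝ likelihood:
  FleetOne: 0.156
  NorthLine: 0.212
  MetroPost: 0.37
  Orbit: 0.015
  Arrow: 0.034
  QuickShip: 0.01
Sum = 0.797.
P(FleetOne | evidence) = 0.156 / 0.797 ≈ 0.196.

0.196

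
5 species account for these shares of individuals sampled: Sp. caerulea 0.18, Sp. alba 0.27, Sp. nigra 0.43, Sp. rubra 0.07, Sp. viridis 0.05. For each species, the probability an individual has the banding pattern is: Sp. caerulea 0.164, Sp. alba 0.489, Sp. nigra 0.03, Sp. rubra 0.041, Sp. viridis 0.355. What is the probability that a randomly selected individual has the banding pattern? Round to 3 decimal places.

Unnormalized posteriors (prior × likelihood):
  Sp. caerulea: 0.18 × 0.164 = 0.02952
  Sp. alba: 0.27 × 0.489 = 0.13203
  Sp. nigra: 0.43 × 0.03 = 0.0129
  Sp. rubra: 0.07 × 0.041 = 0.00287
  Sp. viridis: 0.05 × 0.355 = 0.01775
P(banded) = 0.02952 + 0.13203 + 0.0129 + 0.00287 + 0.01775 = 0.19507 → 0.195.

0.195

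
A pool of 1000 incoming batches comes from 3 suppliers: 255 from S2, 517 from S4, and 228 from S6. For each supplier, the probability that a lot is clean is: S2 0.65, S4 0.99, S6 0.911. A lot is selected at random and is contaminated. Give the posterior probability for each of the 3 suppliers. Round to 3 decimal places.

Taking complements, P(contaminated | each) = S2 0.35, S4 0.01, S6 0.089.
Unnormalized posteriors (prior × likelihood):
  S2: 0.255 × 0.35 = 0.08925
  S4: 0.517 × 0.01 = 0.00517
  S6: 0.228 × 0.089 = 0.020292
Sum = 0.114712.
P(S2 | contaminated) = 0.08925/0.114712 ≈ 0.778
P(S4 | contaminated) = 0.00517/0.114712 ≈ 0.045
P(S6 | contaminated) = 0.020292/0.114712 ≈ 0.177

S2 0.778, S4 0.045, S6 0.177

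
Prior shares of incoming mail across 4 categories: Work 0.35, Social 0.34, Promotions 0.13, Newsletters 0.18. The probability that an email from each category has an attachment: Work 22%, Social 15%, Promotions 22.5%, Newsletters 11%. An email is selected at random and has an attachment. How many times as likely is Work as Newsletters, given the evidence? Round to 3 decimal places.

Unnormalized posteriors (prior × likelihood):
  Work: 0.35 × 0.22 = 0.077
  Social: 0.34 × 0.15 = 0.051
  Promotions: 0.13 × 0.225 = 0.02925
  Newsletters: 0.18 × 0.11 = 0.0198
Sum = 0.17705.
The ratio is 0.077 / 0.0198 (the normalizer cancels) = 3.889.

3.889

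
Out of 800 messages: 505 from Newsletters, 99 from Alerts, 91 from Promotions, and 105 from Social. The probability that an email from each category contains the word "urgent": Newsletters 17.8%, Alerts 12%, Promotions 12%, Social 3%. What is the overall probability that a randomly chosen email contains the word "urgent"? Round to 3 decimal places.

By Bayes' rule, posterior ∝ prior × likelihood:
  Newsletters: 0.63125 × 0.178 = 0.1123625
  Alerts: 0.12375 × 0.12 = 0.01485
  Promotions: 0.11375 × 0.12 = 0.01365
  Social: 0.13125 × 0.03 = 0.0039375
P(urgent-flag) = 0.1123625 + 0.01485 + 0.01365 + 0.0039375 = 0.1448 → 0.145.

0.145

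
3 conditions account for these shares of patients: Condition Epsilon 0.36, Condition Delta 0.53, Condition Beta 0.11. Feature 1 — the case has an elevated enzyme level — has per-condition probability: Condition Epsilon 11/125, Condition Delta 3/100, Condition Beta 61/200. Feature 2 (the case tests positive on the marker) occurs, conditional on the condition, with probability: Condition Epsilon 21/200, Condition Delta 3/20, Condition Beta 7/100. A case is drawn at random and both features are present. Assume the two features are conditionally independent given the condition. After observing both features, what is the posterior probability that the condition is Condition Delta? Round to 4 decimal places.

Unnormalized posteriors (prior × likelihood):
  Condition Epsilon: 0.36 × 0.088 × 0.105 = 0.0033264
  Condition Delta: 0.53 × 0.03 × 0.15 = 0.002385
  Condition Beta: 0.11 × 0.305 × 0.07 = 0.0023485
Normalizing constant = 0.0080599.
P(Condition Delta | evidence) = 0.002385 / 0.0080599 ≈ 0.2959.

0.2959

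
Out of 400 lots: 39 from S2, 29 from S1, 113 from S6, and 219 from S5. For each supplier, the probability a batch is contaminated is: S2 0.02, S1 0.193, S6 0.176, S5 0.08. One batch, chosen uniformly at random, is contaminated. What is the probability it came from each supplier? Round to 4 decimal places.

S2 0.0178, S1 0.1278, S6 0.4542, S5 0.4001

By Bayes' rule, posterior ∝ prior × likelihood:
  S2: 0.0975 × 0.02 = 0.00195
  S1: 0.0725 × 0.193 = 0.0139925
  S6: 0.2825 × 0.176 = 0.04972
  S5: 0.5475 × 0.08 = 0.0438
Total = 0.1094625.
P(S2 | contaminated) = 0.00195/0.1094625 ≈ 0.0178
P(S1 | contaminated) = 0.0139925/0.1094625 ≈ 0.1278
P(S6 | contaminated) = 0.04972/0.1094625 ≈ 0.4542
P(S5 | contaminated) = 0.0438/0.1094625 ≈ 0.4001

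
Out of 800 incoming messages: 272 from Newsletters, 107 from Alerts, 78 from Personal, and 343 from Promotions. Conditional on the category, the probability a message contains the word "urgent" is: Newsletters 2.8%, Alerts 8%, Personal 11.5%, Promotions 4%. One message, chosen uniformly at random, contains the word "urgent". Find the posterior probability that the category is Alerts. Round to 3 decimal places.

Unnormalized posteriors (prior × likelihood):
  Newsletters: 0.34 × 0.028 = 0.00952
  Alerts: 0.13375 × 0.08 = 0.0107
  Personal: 0.0975 × 0.115 = 0.0112125
  Promotions: 0.42875 × 0.04 = 0.01715
Sum = 0.0485825.
P(Alerts | evidence) = 0.0107 / 0.0485825 ≈ 0.220.

0.220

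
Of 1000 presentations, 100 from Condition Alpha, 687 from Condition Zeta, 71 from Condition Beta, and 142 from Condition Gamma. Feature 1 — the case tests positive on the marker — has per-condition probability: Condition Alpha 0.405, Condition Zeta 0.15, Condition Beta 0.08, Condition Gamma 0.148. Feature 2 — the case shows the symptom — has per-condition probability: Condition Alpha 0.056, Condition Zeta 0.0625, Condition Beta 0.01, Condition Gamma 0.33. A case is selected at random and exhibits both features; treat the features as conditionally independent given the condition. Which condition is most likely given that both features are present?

Compute prior × likelihood for every hypothesis:
  Condition Alpha: 0.1 × 0.405 × 0.056 = 0.002268
  Condition Zeta: 0.687 × 0.15 × 0.0625 = 0.006440625
  Condition Beta: 0.071 × 0.08 × 0.01 = 0.0000568
  Condition Gamma: 0.142 × 0.148 × 0.33 = 0.00693528
Total = 0.015700705.
Largest term belongs to Condition Gamma, so Condition Gamma is most probable.

Condition Gamma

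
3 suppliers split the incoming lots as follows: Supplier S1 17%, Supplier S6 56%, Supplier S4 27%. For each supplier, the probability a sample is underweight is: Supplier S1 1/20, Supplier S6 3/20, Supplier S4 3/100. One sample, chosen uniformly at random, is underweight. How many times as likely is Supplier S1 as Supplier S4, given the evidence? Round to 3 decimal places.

Compute prior × likelihood for every hypothesis:
  Supplier S1: 0.17 × 0.05 = 0.0085
  Supplier S6: 0.56 × 0.15 = 0.084
  Supplier S4: 0.27 × 0.03 = 0.0081
Total = 0.1006.
The ratio is 0.0085 / 0.0081 (the normalizer cancels) = 1.049.

1.049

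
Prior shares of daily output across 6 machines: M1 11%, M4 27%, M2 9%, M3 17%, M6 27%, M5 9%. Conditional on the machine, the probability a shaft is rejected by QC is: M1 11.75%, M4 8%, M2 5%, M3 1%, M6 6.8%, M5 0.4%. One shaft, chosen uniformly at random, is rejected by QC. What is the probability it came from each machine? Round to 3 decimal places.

Compute prior × likelihood for every hypothesis:
  M1: 0.11 × 0.1175 = 0.012925
  M4: 0.27 × 0.08 = 0.0216
  M2: 0.09 × 0.05 = 0.0045
  M3: 0.17 × 0.01 = 0.0017
  M6: 0.27 × 0.068 = 0.01836
  M5: 0.09 × 0.004 = 0.00036
Sum = 0.059445.
P(M1 | rejected) = 0.012925/0.059445 ≈ 0.217
P(M4 | rejected) = 0.0216/0.059445 ≈ 0.363
P(M2 | rejected) = 0.0045/0.059445 ≈ 0.076
P(M3 | rejected) = 0.0017/0.059445 ≈ 0.029
P(M6 | rejected) = 0.01836/0.059445 ≈ 0.309
P(M5 | rejected) = 0.00036/0.059445 ≈ 0.006
(Check: 0.217+0.363+0.076+0.029+0.309+0.006 = 1.000.)

M1 0.217, M4 0.363, M2 0.076, M3 0.029, M6 0.309, M5 0.006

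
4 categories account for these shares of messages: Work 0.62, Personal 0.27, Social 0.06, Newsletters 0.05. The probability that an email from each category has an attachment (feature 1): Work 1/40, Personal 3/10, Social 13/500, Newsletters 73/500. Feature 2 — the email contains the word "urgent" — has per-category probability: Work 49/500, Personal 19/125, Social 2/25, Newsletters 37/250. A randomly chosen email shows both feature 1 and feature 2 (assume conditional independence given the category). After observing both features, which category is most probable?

By Bayes' rule, posterior ∝ prior × likelihood:
  Work: 0.62 × 0.025 × 0.098 = 0.001519
  Personal: 0.27 × 0.3 × 0.152 = 0.012312
  Social: 0.06 × 0.026 × 0.08 = 0.0001248
  Newsletters: 0.05 × 0.146 × 0.148 = 0.0010804
Normalizing constant = 0.0150362.
Largest term belongs to Personal, so Personal is most probable.

Personal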